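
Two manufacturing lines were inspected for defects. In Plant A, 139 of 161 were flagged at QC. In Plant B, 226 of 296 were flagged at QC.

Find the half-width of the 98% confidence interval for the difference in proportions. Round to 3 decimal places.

p̂₁ = 139/161 = 0.8634 and p̂₂ = 226/296 = 0.7635.
SE₁ = √(p̂₁(1−p̂₁)/n₁) = √(0.8634·0.1366/161) = 0.02707; SE₂ = √(0.7635·0.2365/296) = 0.02470.
Independent samples: SE of the difference = √(SE₁² + SE₂²) = √(0.0007327849 + 0.00061009) = 0.03665.
z* for 98% confidence is 2.326, so the margin of error is 2.326 × 0.03665 = 0.08525.

0.085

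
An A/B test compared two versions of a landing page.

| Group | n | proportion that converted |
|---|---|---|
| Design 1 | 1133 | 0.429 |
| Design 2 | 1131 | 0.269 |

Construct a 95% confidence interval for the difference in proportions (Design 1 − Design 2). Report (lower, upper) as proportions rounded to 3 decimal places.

The two standard errors are √(0.4290×0.5710/1133) = 0.01470 and √(0.2690×0.7310/1131) = 0.01319.
Because the samples are independent, SE_diff = √(0.01470² + 0.01319²) = 0.01975.
Using z* = 1.960 for 95%, ME = 1.960 × 0.01975 = 0.03871.
p̂₁ − p̂₂ = 0.1600; interval 0.1600 ± 0.03871 gives (0.121, 0.199).

(0.121, 0.199)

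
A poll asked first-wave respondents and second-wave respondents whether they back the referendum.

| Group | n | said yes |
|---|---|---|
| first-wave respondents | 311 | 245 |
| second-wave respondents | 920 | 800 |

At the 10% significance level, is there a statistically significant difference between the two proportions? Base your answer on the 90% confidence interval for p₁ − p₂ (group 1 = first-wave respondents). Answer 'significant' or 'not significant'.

p̂₁ = 245/311 = 0.7878 and p̂₂ = 800/920 = 0.8696.
SE₁ = √(p̂₁(1−p̂₁)/n₁) = √(0.7878·0.2122/311) = 0.02318; SE₂ = √(0.8696·0.1304/920) = 0.01110.
Independent samples: SE of the difference = √(SE₁² + SE₂²) = √(0.0005373124 + 0.00012321) = 0.02570.
z* for 90% confidence is 1.645, so the margin of error is 1.645 × 0.02570 = 0.04228.
Point estimate p̂₁ − p̂₂ = 0.7878 − 0.8696 = -0.0818.
-0.0818 ± 0.04228 → (-0.12408, -0.03952).
The interval (-0.12408, -0.03952) does not contain 0, so the difference is significant.

significant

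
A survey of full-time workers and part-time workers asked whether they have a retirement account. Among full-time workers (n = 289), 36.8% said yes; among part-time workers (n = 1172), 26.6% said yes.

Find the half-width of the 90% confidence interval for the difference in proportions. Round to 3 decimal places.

The two standard errors are √(0.3680×0.6320/289) = 0.02837 and √(0.2660×0.7340/1172) = 0.01291.
Because the samples are independent, SE_diff = √(0.02837² + 0.01291²) = 0.03117.
Using z* = 1.645 for 90%, ME = 1.645 × 0.03117 = 0.05127.

0.051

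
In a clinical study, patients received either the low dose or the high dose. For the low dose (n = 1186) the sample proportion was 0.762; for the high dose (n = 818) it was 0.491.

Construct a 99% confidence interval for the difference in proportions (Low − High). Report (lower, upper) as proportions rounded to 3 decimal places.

(0.216, 0.326)

Each SE is √(p̂(1−p̂)/n): √(0.7620·0.2380/1186) = 0.01237 and √(0.4910·0.5090/818) = 0.01748.
SE(p̂₁ − p̂₂) = √(SE₁² + SE₂²) = √(0.0001530169 + 0.0003055504) = 0.02141, since the two samples are independent.
At 99% confidence z* = 2.576; margin = 2.576 × 0.02141 = 0.05515.
The difference is 0.7620 − 0.4910 = 0.2710, so the interval is 0.2710 ± 0.05515 = (0.216, 0.326).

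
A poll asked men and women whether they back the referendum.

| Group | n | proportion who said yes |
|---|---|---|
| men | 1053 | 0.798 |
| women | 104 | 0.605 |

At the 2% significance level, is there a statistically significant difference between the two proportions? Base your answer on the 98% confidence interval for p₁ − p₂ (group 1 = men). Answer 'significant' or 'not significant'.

significant

Each SE is √(p̂(1−p̂)/n): √(0.7980·0.2020/1053) = 0.01237 and √(0.6050·0.3950/104) = 0.04794.
SE(p̂₁ − p̂₂) = √(SE₁² + SE₂²) = √(0.0001530169 + 0.0022982436) = 0.04951, since the two samples are independent.
At 98% confidence z* = 2.326; margin = 2.326 × 0.04951 = 0.11516.
The difference is 0.7980 − 0.6050 = 0.1930, so the interval is 0.1930 ± 0.11516 = (0.07784, 0.30816).
The interval (0.07784, 0.30816) does not contain 0, so the difference is significant.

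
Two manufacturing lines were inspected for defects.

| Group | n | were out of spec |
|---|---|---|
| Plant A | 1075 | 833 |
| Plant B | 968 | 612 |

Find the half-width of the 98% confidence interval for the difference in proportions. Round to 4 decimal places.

p̂₁ = 833/1075 = 0.7749 and p̂₂ = 612/968 = 0.6322.
SE₁ = √(p̂₁(1−p̂₁)/n₁) = √(0.7749·0.2251/1075) = 0.01274; SE₂ = √(0.6322·0.3678/968) = 0.01550.
Independent samples: SE of the difference = √(SE₁² + SE₂²) = √(0.0001623076 + 0.00024025) = 0.02006.
z* for 98% confidence is 2.326, so the margin of error is 2.326 × 0.02006 = 0.04666.

0.0467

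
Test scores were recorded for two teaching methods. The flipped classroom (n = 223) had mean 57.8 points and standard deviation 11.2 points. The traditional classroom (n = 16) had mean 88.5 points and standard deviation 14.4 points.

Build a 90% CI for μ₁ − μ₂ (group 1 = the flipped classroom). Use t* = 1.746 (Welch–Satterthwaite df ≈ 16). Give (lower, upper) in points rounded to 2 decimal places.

(-37.12, -24.28)

Standard errors of each mean: 11.2/√223 = 0.7500 and 14.4/√16 = 3.6000.
SE(x̄₁ − x̄₂) = √(0.7500² + 3.6000²) = 3.6773 for independent samples with unequal variances.
With t* = 1.746, the margin is 1.746 × 3.6773 = 6.4206.
x̄₁ − x̄₂ = 57.8 − 88.5 = -30.7000; the interval is -30.7000 ± 6.4206 = (-37.12, -24.28).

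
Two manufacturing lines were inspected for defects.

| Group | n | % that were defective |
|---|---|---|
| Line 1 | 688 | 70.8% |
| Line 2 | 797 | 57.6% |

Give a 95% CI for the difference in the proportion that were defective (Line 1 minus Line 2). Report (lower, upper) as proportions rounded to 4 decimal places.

(0.0837, 0.1803)

Each SE is √(p̂(1−p̂)/n): √(0.7080·0.2920/688) = 0.01733 and √(0.5760·0.4240/797) = 0.01751.
SE(p̂₁ − p̂₂) = √(SE₁² + SE₂²) = √(0.0003003289 + 0.0003066001) = 0.02464, since the two samples are independent.
At 95% confidence z* = 1.960; margin = 1.960 × 0.02464 = 0.04829.
The difference is 0.7080 − 0.5760 = 0.1320, so the interval is 0.1320 ± 0.04829 = (0.0837, 0.1803).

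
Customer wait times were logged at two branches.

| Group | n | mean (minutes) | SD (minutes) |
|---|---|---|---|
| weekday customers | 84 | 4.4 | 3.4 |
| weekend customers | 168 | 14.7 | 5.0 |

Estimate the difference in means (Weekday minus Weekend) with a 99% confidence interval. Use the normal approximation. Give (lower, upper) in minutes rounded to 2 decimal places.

SE₁ = s₁/√n₁ = 3.4/√84 = 0.3710; SE₂ = 5.0/√168 = 0.3858.
Independent samples, unequal variances: SE_diff = √(SE₁² + SE₂²) = √(0.137641 + 0.14884164) = 0.5352.
z* = 2.576, so margin of error = 2.576 × 0.5352 = 1.3787.
Difference in means = 4.4 − 14.7 = -10.3000.
-10.3000 ± 1.3787 → (-11.68, -8.92).

(-11.68, -8.92)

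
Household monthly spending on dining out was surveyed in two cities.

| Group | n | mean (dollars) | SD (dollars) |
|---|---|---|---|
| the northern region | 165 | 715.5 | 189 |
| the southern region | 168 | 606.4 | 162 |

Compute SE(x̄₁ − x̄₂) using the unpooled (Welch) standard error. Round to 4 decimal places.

SE₁ = s₁/√n₁ = 189/√165 = 14.7136; SE₂ = 162/√168 = 12.4986.
Independent samples, unequal variances: SE_diff = √(SE₁² + SE₂²) = √(216.49002496 + 156.21500196) = 19.3056.

19.3056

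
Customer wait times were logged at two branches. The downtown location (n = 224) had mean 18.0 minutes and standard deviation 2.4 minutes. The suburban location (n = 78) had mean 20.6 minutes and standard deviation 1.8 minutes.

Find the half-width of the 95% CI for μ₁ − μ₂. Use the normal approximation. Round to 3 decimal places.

Per-group SEs: s₁/√n₁ = 2.4/√224 = 0.1604, s₂/√n₂ = 1.8/√78 = 0.2038.
Unpooled SE of the difference: √(0.02572816 + 0.04153444) = 0.2594.
Margin of error = z* · SE = 1.960 × 0.2594 = 0.5084.

0.508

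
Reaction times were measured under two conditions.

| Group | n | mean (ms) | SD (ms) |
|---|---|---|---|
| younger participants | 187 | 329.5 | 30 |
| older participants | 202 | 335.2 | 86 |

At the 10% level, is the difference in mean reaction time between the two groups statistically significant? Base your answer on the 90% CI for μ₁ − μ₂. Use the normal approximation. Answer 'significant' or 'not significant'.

not significant

Per-group SEs: s₁/√n₁ = 30/√187 = 2.1938, s₂/√n₂ = 86/√202 = 6.0509.
Unpooled SE of the difference: √(4.81275844 + 36.61339081) = 6.4363.
Margin of error = z* · SE = 1.645 × 6.4363 = 10.5877.
x̄₁ − x̄₂ = 329.5 − 335.2 = -5.7000.
CI: -5.7000 ± 10.5877 = (-16.2877, 4.8877).
The interval (-16.2877, 4.8877) contains 0, so the difference is not significant.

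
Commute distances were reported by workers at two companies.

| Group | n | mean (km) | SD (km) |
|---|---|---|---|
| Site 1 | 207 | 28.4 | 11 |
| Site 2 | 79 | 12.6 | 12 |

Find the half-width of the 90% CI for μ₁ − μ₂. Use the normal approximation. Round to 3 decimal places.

Per-group SEs: s₁/√n₁ = 11/√207 = 0.7646, s₂/√n₂ = 12/√79 = 1.3501.
Unpooled SE of the difference: √(0.58461316 + 1.82277001) = 1.5516.
Margin of error = z* · SE = 1.645 × 1.5516 = 2.5524.

2.552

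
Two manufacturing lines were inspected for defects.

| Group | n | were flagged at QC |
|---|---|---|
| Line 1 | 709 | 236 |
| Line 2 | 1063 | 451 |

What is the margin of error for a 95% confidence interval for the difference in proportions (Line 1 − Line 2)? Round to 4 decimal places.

p̂₁ = 236/709 = 0.3329 and p̂₂ = 451/1063 = 0.4243.
SE₁ = √(p̂₁(1−p̂₁)/n₁) = √(0.3329·0.6671/709) = 0.01770; SE₂ = √(0.4243·0.5757/1063) = 0.01516.
Independent samples: SE of the difference = √(SE₁² + SE₂²) = √(0.00031329 + 0.0002298256) = 0.02330.
z* for 95% confidence is 1.960, so the margin of error is 1.960 × 0.02330 = 0.04567.

0.0457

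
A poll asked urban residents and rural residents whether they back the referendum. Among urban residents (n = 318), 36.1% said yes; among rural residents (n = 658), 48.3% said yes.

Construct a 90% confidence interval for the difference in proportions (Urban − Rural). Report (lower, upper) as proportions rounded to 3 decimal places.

SE₁ = √(p̂₁(1−p̂₁)/n₁) = √(0.3610·0.6390/318) = 0.02693; SE₂ = √(0.4830·0.5170/658) = 0.01948.
Independent samples: SE of the difference = √(SE₁² + SE₂²) = √(0.0007252249 + 0.0003794704) = 0.03324.
z* for 90% confidence is 1.645, so the margin of error is 1.645 × 0.03324 = 0.05468.
Point estimate p̂₁ − p̂₂ = 0.3610 − 0.4830 = -0.1220.
-0.1220 ± 0.05468 → (-0.177, -0.067).

(-0.177, -0.067)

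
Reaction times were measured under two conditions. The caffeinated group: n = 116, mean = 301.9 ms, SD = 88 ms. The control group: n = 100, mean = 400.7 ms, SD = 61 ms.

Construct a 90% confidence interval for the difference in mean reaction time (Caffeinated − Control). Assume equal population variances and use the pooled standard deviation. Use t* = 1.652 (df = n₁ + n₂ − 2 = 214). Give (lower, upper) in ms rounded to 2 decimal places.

s_p = √[((n₁−1)s₁² + (n₂−1)s₂²)/(n₁+n₂−2)] = √[(115·88² + 99·61²)/214] = 76.7000.
SE = 76.7000·√(1/116 + 1/100) = 10.4663.
With t* = 1.652, margin = 1.652 × 10.4663 = 17.2903.
x̄₁ − x̄₂ = 301.9 − 400.7 = -98.8000; interval -98.8000 ± 17.2903 = (-116.09, -81.51).

(-116.09, -81.51)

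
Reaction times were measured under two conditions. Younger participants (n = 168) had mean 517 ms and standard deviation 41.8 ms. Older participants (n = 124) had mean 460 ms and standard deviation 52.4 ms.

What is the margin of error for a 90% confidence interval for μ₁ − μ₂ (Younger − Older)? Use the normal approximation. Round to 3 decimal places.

9.384

Standard errors of each mean: 41.8/√168 = 3.2249 and 52.4/√124 = 4.7057.
SE(x̄₁ − x̄₂) = √(3.2249² + 4.7057²) = 5.7047 for independent samples with unequal variances.
With z* = 1.645, the margin is 1.645 × 5.7047 = 9.3842.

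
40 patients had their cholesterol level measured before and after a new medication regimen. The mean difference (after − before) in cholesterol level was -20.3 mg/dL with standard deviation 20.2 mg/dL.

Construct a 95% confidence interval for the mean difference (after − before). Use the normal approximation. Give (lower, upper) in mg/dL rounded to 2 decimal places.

(-26.56, -14.04)

This is a matched-pairs design, so SE = s_d/√n = 20.2/√40 = 3.1939.
Margin = 1.960 × 3.1939 = 6.2600; the interval is -20.3 ± 6.2600 = (-26.56, -14.04).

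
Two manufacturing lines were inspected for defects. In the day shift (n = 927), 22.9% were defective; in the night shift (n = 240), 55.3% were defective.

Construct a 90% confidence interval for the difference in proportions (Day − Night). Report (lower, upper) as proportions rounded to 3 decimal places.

(-0.381, -0.267)

Each SE is √(p̂(1−p̂)/n): √(0.2290·0.7710/927) = 0.01380 and √(0.5530·0.4470/240) = 0.03209.
SE(p̂₁ − p̂₂) = √(SE₁² + SE₂²) = √(0.00019044 + 0.0010297681) = 0.03493, since the two samples are independent.
At 90% confidence z* = 1.645; margin = 1.645 × 0.03493 = 0.05746.
The difference is 0.2290 − 0.5530 = -0.3240, so the interval is -0.3240 ± 0.05746 = (-0.381, -0.267).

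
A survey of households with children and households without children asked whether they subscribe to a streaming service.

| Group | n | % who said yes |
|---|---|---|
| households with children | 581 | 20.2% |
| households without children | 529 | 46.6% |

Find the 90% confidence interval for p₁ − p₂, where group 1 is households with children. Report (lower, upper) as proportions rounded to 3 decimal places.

SE₁ = √(p̂₁(1−p̂₁)/n₁) = √(0.2020·0.7980/581) = 0.01666; SE₂ = √(0.4660·0.5340/529) = 0.02169.
Independent samples: SE of the difference = √(SE₁² + SE₂²) = √(0.0002775556 + 0.0004704561) = 0.02735.
z* for 90% confidence is 1.645, so the margin of error is 1.645 × 0.02735 = 0.04499.
Point estimate p̂₁ − p̂₂ = 0.2020 − 0.4660 = -0.2640.
-0.2640 ± 0.04499 → (-0.309, -0.219).

(-0.309, -0.219)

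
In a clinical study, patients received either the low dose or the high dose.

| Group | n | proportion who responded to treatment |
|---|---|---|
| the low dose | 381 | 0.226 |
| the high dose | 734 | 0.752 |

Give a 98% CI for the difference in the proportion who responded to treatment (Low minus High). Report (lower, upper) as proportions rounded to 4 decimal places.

(-0.5881, -0.4639)

SE₁ = √(p̂₁(1−p̂₁)/n₁) = √(0.2260·0.7740/381) = 0.02143; SE₂ = √(0.7520·0.2480/734) = 0.01594.
Independent samples: SE of the difference = √(SE₁² + SE₂²) = √(0.0004592449 + 0.0002540836) = 0.02671.
z* for 98% confidence is 2.326, so the margin of error is 2.326 × 0.02671 = 0.06213.
Point estimate p̂₁ − p̂₂ = 0.2260 − 0.7520 = -0.5260.
-0.5260 ± 0.06213 → (-0.5881, -0.4639).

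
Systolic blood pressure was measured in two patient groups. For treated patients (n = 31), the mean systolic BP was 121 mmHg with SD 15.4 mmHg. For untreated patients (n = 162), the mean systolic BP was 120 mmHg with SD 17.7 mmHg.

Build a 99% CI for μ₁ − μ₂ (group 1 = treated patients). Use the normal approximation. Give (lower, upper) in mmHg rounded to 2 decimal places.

(-6.97, 8.97)

Standard errors of each mean: 15.4/√31 = 2.7659 and 17.7/√162 = 1.3906.
SE(x̄₁ − x̄₂) = √(2.7659² + 1.3906²) = 3.0958 for independent samples with unequal variances.
With z* = 2.576, the margin is 2.576 × 3.0958 = 7.9748.
x̄₁ − x̄₂ = 121 − 120 = 1.0000; the interval is 1.0000 ± 7.9748 = (-6.97, 8.97).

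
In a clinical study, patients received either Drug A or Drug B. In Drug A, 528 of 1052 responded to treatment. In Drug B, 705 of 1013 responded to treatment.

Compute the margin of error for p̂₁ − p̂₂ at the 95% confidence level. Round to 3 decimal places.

p̂₁ = 528/1052 = 0.5019 and p̂₂ = 705/1013 = 0.6960.
SE₁ = √(p̂₁(1−p̂₁)/n₁) = √(0.5019·0.4981/1052) = 0.01542; SE₂ = √(0.6960·0.3040/1013) = 0.01445.
Independent samples: SE of the difference = √(SE₁² + SE₂²) = √(0.0002377764 + 0.0002088025) = 0.02113.
z* for 95% confidence is 1.960, so the margin of error is 1.960 × 0.02113 = 0.04141.

0.041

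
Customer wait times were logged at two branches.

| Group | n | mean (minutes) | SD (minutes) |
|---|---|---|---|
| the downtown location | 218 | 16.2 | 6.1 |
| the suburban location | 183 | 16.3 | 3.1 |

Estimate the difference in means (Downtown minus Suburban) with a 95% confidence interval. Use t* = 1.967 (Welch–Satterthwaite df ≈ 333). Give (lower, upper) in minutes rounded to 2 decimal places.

(-1.03, 0.83)

Standard errors of each mean: 6.1/√218 = 0.4131 and 3.1/√183 = 0.2292.
SE(x̄₁ − x̄₂) = √(0.4131² + 0.2292²) = 0.4724 for independent samples with unequal variances.
With t* = 1.967, the margin is 1.967 × 0.4724 = 0.9292.
x̄₁ − x̄₂ = 16.2 − 16.3 = -0.1000; the interval is -0.1000 ± 0.9292 = (-1.03, 0.83).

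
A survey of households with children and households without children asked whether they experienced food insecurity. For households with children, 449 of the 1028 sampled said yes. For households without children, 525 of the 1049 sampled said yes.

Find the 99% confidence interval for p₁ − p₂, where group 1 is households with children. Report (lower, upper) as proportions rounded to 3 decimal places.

(-0.120, -0.007)

Sample proportions: 449/1028 = 0.4368, 525/1049 = 0.5005.
Each SE is √(p̂(1−p̂)/n): √(0.4368·0.5632/1028) = 0.01547 and √(0.5005·0.4995/1049) = 0.01544.
SE(p̂₁ − p̂₂) = √(SE₁² + SE₂²) = √(0.0002393209 + 0.0002383936) = 0.02186, since the two samples are independent.
At 99% confidence z* = 2.576; margin = 2.576 × 0.02186 = 0.05631.
The difference is 0.4368 − 0.5005 = -0.0637, so the interval is -0.0637 ± 0.05631 = (-0.120, -0.007).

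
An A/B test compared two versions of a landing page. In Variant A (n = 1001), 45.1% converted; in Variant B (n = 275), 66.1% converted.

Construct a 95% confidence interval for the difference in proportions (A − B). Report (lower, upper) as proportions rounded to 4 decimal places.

The two standard errors are √(0.4510×0.5490/1001) = 0.01573 and √(0.6610×0.3390/275) = 0.02855.
Because the samples are independent, SE_diff = √(0.01573² + 0.02855²) = 0.03260.
Using z* = 1.960 for 95%, ME = 1.960 × 0.03260 = 0.06390.
p̂₁ − p̂₂ = -0.2100; interval -0.2100 ± 0.06390 gives (-0.2739, -0.1461).

(-0.2739, -0.1461)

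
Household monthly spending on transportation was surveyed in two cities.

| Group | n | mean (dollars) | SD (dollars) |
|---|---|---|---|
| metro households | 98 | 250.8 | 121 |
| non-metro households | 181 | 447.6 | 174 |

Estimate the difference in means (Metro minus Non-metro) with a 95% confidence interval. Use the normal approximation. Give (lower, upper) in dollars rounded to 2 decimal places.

(-231.68, -161.92)

Standard errors of each mean: 121/√98 = 12.2228 and 174/√181 = 12.9333.
SE(x̄₁ − x̄₂) = √(12.2228² + 12.9333²) = 17.7951 for independent samples with unequal variances.
With z* = 1.960, the margin is 1.960 × 17.7951 = 34.8784.
x̄₁ − x̄₂ = 250.8 − 447.6 = -196.8000; the interval is -196.8000 ± 34.8784 = (-231.68, -161.92).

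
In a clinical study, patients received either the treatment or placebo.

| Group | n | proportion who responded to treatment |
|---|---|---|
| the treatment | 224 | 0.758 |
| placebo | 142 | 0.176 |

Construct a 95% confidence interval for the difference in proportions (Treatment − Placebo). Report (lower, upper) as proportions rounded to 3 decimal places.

SE₁ = √(p̂₁(1−p̂₁)/n₁) = √(0.7580·0.2420/224) = 0.02862; SE₂ = √(0.1760·0.8240/142) = 0.03196.
Independent samples: SE of the difference = √(SE₁² + SE₂²) = √(0.0008191044 + 0.0010214416) = 0.04290.
z* for 95% confidence is 1.960, so the margin of error is 1.960 × 0.04290 = 0.08408.
Point estimate p̂₁ − p̂₂ = 0.7580 − 0.1760 = 0.5820.
0.5820 ± 0.08408 → (0.498, 0.666).

(0.498, 0.666)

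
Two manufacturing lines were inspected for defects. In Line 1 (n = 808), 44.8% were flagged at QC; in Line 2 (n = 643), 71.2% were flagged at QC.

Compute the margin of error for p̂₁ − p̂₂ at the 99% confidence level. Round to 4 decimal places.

SE₁ = √(p̂₁(1−p̂₁)/n₁) = √(0.4480·0.5520/808) = 0.01749; SE₂ = √(0.7120·0.2880/643) = 0.01786.
Independent samples: SE of the difference = √(SE₁² + SE₂²) = √(0.0003059001 + 0.0003189796) = 0.02500.
z* for 99% confidence is 2.576, so the margin of error is 2.576 × 0.02500 = 0.06440.

0.0644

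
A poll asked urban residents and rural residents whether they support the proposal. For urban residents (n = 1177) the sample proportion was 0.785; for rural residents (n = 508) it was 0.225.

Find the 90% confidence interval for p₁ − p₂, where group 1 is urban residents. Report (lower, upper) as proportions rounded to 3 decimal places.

(0.524, 0.596)

Each SE is √(p̂(1−p̂)/n): √(0.7850·0.2150/1177) = 0.01197 and √(0.2250·0.7750/508) = 0.01853.
SE(p̂₁ − p̂₂) = √(SE₁² + SE₂²) = √(0.0001432809 + 0.0003433609) = 0.02206, since the two samples are independent.
At 90% confidence z* = 1.645; margin = 1.645 × 0.02206 = 0.03629.
The difference is 0.7850 − 0.2250 = 0.5600, so the interval is 0.5600 ± 0.03629 = (0.524, 0.596).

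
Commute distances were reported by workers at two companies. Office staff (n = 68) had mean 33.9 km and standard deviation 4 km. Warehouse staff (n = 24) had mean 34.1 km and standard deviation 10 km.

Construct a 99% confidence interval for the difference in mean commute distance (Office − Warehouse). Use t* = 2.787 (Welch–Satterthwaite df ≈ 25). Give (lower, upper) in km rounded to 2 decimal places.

(-6.05, 5.65)

SE₁ = s₁/√n₁ = 4/√68 = 0.4851; SE₂ = 10/√24 = 2.0412.
Independent samples, unequal variances: SE_diff = √(SE₁² + SE₂²) = √(0.23532201 + 4.16649744) = 2.0981.
t* = 2.787, so margin of error = 2.787 × 2.0981 = 5.8474.
Difference in means = 33.9 − 34.1 = -0.2000.
-0.2000 ± 5.8474 → (-6.05, 5.65).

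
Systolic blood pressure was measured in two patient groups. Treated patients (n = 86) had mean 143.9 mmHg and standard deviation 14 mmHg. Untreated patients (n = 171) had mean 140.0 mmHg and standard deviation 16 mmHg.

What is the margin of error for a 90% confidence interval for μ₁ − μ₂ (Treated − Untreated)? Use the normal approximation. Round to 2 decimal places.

3.20

SE₁ = s₁/√n₁ = 14/√86 = 1.5097; SE₂ = 16/√171 = 1.2236.
Independent samples, unequal variances: SE_diff = √(SE₁² + SE₂²) = √(2.27919409 + 1.49719696) = 1.9433.
z* = 1.645, so margin of error = 1.645 × 1.9433 = 3.1967.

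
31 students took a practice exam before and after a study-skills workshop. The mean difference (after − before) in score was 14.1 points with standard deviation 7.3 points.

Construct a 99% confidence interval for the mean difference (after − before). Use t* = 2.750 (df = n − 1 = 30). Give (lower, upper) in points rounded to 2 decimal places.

This is a matched-pairs design, so SE = s_d/√n = 7.3/√31 = 1.3111.
Margin = 2.750 × 1.3111 = 3.6055; the interval is 14.1 ± 3.6055 = (10.49, 17.71).

(10.49, 17.71)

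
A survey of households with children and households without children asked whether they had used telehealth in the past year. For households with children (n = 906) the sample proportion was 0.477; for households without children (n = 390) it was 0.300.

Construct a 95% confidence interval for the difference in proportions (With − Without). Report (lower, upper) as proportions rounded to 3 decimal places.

Each SE is √(p̂(1−p̂)/n): √(0.4770·0.5230/906) = 0.01659 and √(0.3000·0.7000/390) = 0.02320.
SE(p̂₁ − p̂₂) = √(SE₁² + SE₂²) = √(0.0002752281 + 0.00053824) = 0.02852, since the two samples are independent.
At 95% confidence z* = 1.960; margin = 1.960 × 0.02852 = 0.05590.
The difference is 0.4770 − 0.3000 = 0.1770, so the interval is 0.1770 ± 0.05590 = (0.121, 0.233).

(0.121, 0.233)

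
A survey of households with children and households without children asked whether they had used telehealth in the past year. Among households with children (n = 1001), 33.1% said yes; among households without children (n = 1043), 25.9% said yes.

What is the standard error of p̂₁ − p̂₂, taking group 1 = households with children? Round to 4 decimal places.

0.0201

The two standard errors are √(0.3310×0.6690/1001) = 0.01487 and √(0.2590×0.7410/1043) = 0.01356.
Because the samples are independent, SE_diff = √(0.01487² + 0.01356²) = 0.02012.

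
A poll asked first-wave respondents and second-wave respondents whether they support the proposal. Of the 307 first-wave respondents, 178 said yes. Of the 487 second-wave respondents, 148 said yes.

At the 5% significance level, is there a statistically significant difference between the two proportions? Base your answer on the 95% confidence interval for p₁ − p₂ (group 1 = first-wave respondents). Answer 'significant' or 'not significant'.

significant

First, p̂₁ = 178/307 = 0.5798; p̂₂ = 148/487 = 0.3039.
The two standard errors are √(0.5798×0.4202/307) = 0.02817 and √(0.3039×0.6961/487) = 0.02084.
Because the samples are independent, SE_diff = √(0.02817² + 0.02084²) = 0.03504.
Using z* = 1.960 for 95%, ME = 1.960 × 0.03504 = 0.06868.
p̂₁ − p̂₂ = 0.2759; interval 0.2759 ± 0.06868 gives (0.20722, 0.34458).
The interval (0.20722, 0.34458) does not contain 0, so the difference is significant.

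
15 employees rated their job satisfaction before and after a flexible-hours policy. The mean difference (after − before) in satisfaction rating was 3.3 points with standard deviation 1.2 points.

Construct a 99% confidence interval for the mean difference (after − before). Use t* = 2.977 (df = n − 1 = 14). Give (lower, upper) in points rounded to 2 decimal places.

(2.38, 4.22)

Paired design: SE = s_d/√n = 1.2/√15 = 0.3098.
t* = 2.977; margin of error = 2.977 × 0.3098 = 0.9223.
3.3 ± 0.9223 → (2.38, 4.22).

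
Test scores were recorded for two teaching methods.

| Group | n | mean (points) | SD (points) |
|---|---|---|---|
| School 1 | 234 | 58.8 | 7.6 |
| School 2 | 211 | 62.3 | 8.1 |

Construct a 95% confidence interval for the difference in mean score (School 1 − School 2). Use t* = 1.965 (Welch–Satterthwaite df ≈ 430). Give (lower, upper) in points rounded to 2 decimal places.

Standard errors of each mean: 7.6/√234 = 0.4968 and 8.1/√211 = 0.5576.
SE(x̄₁ − x̄₂) = √(0.4968² + 0.5576²) = 0.7468 for independent samples with unequal variances.
With t* = 1.965, the margin is 1.965 × 0.7468 = 1.4675.
x̄₁ − x̄₂ = 58.8 − 62.3 = -3.5000; the interval is -3.5000 ± 1.4675 = (-4.97, -2.03).

(-4.97, -2.03)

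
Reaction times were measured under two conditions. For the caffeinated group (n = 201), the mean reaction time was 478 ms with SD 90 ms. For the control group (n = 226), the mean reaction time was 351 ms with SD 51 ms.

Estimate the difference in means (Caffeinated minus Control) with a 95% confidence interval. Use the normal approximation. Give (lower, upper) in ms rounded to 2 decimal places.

(112.89, 141.11)

SE₁ = s₁/√n₁ = 90/√201 = 6.3481; SE₂ = 51/√226 = 3.3925.
Independent samples, unequal variances: SE_diff = √(SE₁² + SE₂²) = √(40.29837361 + 11.50905625) = 7.1977.
z* = 1.960, so margin of error = 1.960 × 7.1977 = 14.1075.
Difference in means = 478 − 351 = 127.0000.
127.0000 ± 14.1075 → (112.89, 141.11).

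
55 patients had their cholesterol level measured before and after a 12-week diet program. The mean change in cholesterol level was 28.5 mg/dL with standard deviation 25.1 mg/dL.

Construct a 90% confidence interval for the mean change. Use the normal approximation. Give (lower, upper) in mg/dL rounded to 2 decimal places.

(22.93, 34.07)

This is a matched-pairs design, so SE = s_d/√n = 25.1/√55 = 3.3845.
Margin = 1.645 × 3.3845 = 5.5675; the interval is 28.5 ± 5.5675 = (22.93, 34.07).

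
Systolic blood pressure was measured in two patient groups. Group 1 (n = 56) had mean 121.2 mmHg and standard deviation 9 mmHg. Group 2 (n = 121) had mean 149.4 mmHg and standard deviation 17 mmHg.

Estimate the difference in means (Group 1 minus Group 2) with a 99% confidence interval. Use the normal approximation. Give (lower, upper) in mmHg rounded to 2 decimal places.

(-33.24, -23.16)

Per-group SEs: s₁/√n₁ = 9/√56 = 1.2027, s₂/√n₂ = 17/√121 = 1.5455.
Unpooled SE of the difference: √(1.44648729 + 2.38857025) = 1.9583.
Margin of error = z* · SE = 2.576 × 1.9583 = 5.0446.
x̄₁ − x̄₂ = 121.2 − 149.4 = -28.2000.
CI: -28.2000 ± 5.0446 = (-33.24, -23.16).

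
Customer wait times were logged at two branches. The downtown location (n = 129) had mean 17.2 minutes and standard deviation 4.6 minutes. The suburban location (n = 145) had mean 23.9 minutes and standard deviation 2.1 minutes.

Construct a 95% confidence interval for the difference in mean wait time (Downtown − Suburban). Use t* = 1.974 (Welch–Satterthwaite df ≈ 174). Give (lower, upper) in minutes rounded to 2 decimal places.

Per-group SEs: s₁/√n₁ = 4.6/√129 = 0.4050, s₂/√n₂ = 2.1/√145 = 0.1744.
Unpooled SE of the difference: √(0.164025 + 0.03041536) = 0.4410.
Margin of error = t* · SE = 1.974 × 0.4410 = 0.8705.
x̄₁ − x̄₂ = 17.2 − 23.9 = -6.7000.
CI: -6.7000 ± 0.8705 = (-7.57, -5.83).

(-7.57, -5.83)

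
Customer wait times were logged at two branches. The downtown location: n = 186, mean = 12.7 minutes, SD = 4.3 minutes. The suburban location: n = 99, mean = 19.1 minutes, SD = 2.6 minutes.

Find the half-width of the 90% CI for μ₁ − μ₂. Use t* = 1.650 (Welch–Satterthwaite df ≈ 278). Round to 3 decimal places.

Standard errors of each mean: 4.3/√186 = 0.3153 and 2.6/√99 = 0.2613.
SE(x̄₁ − x̄₂) = √(0.3153² + 0.2613²) = 0.4095 for independent samples with unequal variances.
With t* = 1.650, the margin is 1.650 × 0.4095 = 0.6757.

0.676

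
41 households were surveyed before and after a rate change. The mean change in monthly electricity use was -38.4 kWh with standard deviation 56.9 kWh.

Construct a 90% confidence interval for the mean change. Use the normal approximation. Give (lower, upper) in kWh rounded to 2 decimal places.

This is a matched-pairs design, so SE = s_d/√n = 56.9/√41 = 8.8863.
Margin = 1.645 × 8.8863 = 14.6180; the interval is -38.4 ± 14.6180 = (-53.02, -23.78).

(-53.02, -23.78)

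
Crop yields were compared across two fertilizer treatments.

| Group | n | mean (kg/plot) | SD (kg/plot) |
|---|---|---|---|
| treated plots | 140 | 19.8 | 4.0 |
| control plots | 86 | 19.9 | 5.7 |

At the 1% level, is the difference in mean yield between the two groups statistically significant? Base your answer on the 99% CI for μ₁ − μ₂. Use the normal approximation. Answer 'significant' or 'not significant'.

not significant

Standard errors of each mean: 4.0/√140 = 0.3381 and 5.7/√86 = 0.6146.
SE(x̄₁ − x̄₂) = √(0.3381² + 0.6146²) = 0.7015 for independent samples with unequal variances.
With z* = 2.576, the margin is 2.576 × 0.7015 = 1.8071.
x̄₁ − x̄₂ = 19.8 − 19.9 = -0.1000; the interval is -0.1000 ± 1.8071 = (-1.9071, 1.7071).
The interval (-1.9071, 1.7071) contains 0, so the difference is not significant.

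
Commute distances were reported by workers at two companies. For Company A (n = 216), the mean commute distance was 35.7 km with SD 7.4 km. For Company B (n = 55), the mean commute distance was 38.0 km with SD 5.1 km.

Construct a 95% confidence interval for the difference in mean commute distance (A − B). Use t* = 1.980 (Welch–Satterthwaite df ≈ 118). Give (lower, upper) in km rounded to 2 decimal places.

SE₁ = s₁/√n₁ = 7.4/√216 = 0.5035; SE₂ = 5.1/√55 = 0.6877.
Independent samples, unequal variances: SE_diff = √(SE₁² + SE₂²) = √(0.25351225 + 0.47293129) = 0.8523.
t* = 1.980, so margin of error = 1.980 × 0.8523 = 1.6876.
Difference in means = 35.7 − 38.0 = -2.3000.
-2.3000 ± 1.6876 → (-3.99, -0.61).

(-3.99, -0.61)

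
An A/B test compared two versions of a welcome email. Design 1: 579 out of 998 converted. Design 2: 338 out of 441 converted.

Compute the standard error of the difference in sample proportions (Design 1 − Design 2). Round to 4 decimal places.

0.0255

First, p̂₁ = 579/998 = 0.5802; p̂₂ = 338/441 = 0.7664.
The two standard errors are √(0.5802×0.4198/998) = 0.01562 and √(0.7664×0.2336/441) = 0.02015.
Because the samples are independent, SE_diff = √(0.01562² + 0.02015²) = 0.02550.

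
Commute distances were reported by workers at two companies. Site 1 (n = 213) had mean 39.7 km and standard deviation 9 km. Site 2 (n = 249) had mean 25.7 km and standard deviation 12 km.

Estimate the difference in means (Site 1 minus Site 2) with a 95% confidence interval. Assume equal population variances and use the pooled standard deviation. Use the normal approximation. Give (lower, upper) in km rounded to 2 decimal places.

s_p = √[((n₁−1)s₁² + (n₂−1)s₂²)/(n₁+n₂−2)] = √[(212·9² + 248·12²)/460] = 10.7222.
SE = 10.7222·√(1/213 + 1/249) = 1.0007.
With z* = 1.960, margin = 1.960 × 1.0007 = 1.9614.
x̄₁ − x̄₂ = 39.7 − 25.7 = 14.0000; interval 14.0000 ± 1.9614 = (12.04, 15.96).

(12.04, 15.96)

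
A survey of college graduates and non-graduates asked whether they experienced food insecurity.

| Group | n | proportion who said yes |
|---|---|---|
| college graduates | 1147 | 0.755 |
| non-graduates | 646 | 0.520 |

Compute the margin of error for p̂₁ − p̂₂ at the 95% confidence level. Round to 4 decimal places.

0.0459

The two standard errors are √(0.7550×0.2450/1147) = 0.01270 and √(0.5200×0.4800/646) = 0.01966.
Because the samples are independent, SE_diff = √(0.01270² + 0.01966²) = 0.02341.
Using z* = 1.960 for 95%, ME = 1.960 × 0.02341 = 0.04588.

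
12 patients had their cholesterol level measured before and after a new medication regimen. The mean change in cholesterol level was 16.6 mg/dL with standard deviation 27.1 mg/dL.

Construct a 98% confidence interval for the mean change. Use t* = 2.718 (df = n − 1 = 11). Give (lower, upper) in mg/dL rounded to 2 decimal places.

(-4.66, 37.86)

This is a matched-pairs design, so SE = s_d/√n = 27.1/√12 = 7.8231.
Margin = 2.718 × 7.8231 = 21.2632; the interval is 16.6 ± 21.2632 = (-4.66, 37.86).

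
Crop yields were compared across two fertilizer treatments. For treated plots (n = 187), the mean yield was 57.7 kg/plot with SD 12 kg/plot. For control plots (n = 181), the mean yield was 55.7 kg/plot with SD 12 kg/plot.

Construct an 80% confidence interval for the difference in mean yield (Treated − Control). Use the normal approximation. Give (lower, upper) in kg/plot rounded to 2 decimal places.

Per-group SEs: s₁/√n₁ = 12/√187 = 0.8775, s₂/√n₂ = 12/√181 = 0.8920.
Unpooled SE of the difference: √(0.77000625 + 0.795664) = 1.2513.
Margin of error = z* · SE = 1.282 × 1.2513 = 1.6042.
x̄₁ − x̄₂ = 57.7 − 55.7 = 2.0000.
CI: 2.0000 ± 1.6042 = (0.40, 3.60).

(0.40, 3.60)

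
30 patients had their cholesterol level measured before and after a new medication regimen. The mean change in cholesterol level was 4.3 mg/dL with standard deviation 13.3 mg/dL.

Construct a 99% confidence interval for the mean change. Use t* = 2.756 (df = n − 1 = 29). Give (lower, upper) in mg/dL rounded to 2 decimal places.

This is a matched-pairs design, so SE = s_d/√n = 13.3/√30 = 2.4282.
Margin = 2.756 × 2.4282 = 6.6921; the interval is 4.3 ± 6.6921 = (-2.39, 10.99).

(-2.39, 10.99)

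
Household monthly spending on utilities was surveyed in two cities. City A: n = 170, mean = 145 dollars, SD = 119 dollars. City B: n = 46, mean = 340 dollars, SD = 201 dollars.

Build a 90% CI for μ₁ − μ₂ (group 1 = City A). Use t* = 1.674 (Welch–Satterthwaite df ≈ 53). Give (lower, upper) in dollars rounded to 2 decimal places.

(-246.91, -143.09)

Per-group SEs: s₁/√n₁ = 119/√170 = 9.1269, s₂/√n₂ = 201/√46 = 29.6358.
Unpooled SE of the difference: √(83.30030361 + 878.28064164) = 31.0094.
Margin of error = t* · SE = 1.674 × 31.0094 = 51.9097.
x̄₁ − x̄₂ = 145 − 340 = -195.0000.
CI: -195.0000 ± 51.9097 = (-246.91, -143.09).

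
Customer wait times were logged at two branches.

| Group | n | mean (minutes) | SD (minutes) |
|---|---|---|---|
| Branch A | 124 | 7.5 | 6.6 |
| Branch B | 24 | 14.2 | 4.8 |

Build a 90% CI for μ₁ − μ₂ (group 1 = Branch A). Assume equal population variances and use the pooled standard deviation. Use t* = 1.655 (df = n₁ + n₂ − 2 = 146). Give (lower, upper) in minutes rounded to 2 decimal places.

s_p = √[((n₁−1)s₁² + (n₂−1)s₂²)/(n₁+n₂−2)] = √[(123·6.6² + 23·4.8²)/146] = 6.3504.
SE = 6.3504·√(1/124 + 1/24) = 1.4162.
With t* = 1.655, margin = 1.655 × 1.4162 = 2.3438.
x̄₁ − x̄₂ = 7.5 − 14.2 = -6.7000; interval -6.7000 ± 2.3438 = (-9.04, -4.36).

(-9.04, -4.36)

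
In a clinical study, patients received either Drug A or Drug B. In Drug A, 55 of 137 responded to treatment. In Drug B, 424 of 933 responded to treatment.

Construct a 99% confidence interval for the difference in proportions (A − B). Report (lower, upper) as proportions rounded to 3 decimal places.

(-0.169, 0.063)

First, p̂₁ = 55/137 = 0.4015; p̂₂ = 424/933 = 0.4544.
The two standard errors are √(0.4015×0.5985/137) = 0.04188 and √(0.4544×0.5456/933) = 0.01630.
Because the samples are independent, SE_diff = √(0.04188² + 0.01630²) = 0.04494.
Using z* = 2.576 for 99%, ME = 2.576 × 0.04494 = 0.11577.
p̂₁ − p̂₂ = -0.0529; interval -0.0529 ± 0.11577 gives (-0.169, 0.063).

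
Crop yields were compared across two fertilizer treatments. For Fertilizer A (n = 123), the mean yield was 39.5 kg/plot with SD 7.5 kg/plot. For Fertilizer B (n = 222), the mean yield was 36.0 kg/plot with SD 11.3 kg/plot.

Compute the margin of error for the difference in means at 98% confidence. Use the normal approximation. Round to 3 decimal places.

2.363

Standard errors of each mean: 7.5/√123 = 0.6763 and 11.3/√222 = 0.7584.
SE(x̄₁ − x̄₂) = √(0.6763² + 0.7584²) = 1.0161 for independent samples with unequal variances.
With z* = 2.326, the margin is 2.326 × 1.0161 = 2.3634.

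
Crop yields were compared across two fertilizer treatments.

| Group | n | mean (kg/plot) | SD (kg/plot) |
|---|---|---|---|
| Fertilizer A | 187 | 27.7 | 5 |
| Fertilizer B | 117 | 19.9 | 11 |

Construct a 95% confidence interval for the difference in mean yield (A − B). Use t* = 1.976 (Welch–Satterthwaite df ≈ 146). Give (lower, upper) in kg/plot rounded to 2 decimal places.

Standard errors of each mean: 5/√187 = 0.3656 and 11/√117 = 1.0170.
SE(x̄₁ − x̄₂) = √(0.3656² + 1.0170²) = 1.0807 for independent samples with unequal variances.
With t* = 1.976, the margin is 1.976 × 1.0807 = 2.1355.
x̄₁ − x̄₂ = 27.7 − 19.9 = 7.8000; the interval is 7.8000 ± 2.1355 = (5.66, 9.94).

(5.66, 9.94)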